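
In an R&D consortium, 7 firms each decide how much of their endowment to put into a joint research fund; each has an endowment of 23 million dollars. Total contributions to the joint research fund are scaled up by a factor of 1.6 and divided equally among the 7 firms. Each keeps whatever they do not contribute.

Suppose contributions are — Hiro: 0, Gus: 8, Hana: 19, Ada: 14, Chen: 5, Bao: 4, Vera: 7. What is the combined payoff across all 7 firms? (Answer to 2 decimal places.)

195.20 million dollars

Total contributed: 0 + 8 + 19 + 14 + 5 + 4 + 7 = 57; total kept: 7 × 23 − 57 = 104.
The joint research fund pays out 1.6 × 57 = 91.20 in aggregate.
Group total = 104 + 91.20 = 195.20.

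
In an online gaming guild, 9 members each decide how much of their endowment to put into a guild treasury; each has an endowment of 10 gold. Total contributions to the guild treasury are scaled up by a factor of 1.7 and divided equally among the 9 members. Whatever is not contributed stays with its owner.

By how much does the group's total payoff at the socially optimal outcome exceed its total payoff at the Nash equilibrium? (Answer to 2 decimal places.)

Each contributed unit returns 1.7/9 = 0.1889 to its contributor — below 1 — so contributing 0 is dominant for every player. At the Nash equilibrium everyone keeps their 10, and the group total is 9 × 10 = 90.
Each contributed unit returns 1.700 to the group as a whole (0.1889 to each of 9 players), which exceeds 1, so the social optimum is full contribution: group total = 1.700 × 90 = 153.00.
Efficiency loss = 153.00 − 90 = 63.00.

63.00 gold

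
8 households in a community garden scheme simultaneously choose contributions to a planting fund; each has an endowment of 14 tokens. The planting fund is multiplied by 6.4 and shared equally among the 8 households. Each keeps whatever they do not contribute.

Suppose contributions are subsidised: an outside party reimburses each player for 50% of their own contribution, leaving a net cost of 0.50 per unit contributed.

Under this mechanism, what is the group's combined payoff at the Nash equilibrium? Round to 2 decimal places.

772.80 tokens

The effective private return per unit is now (6.4/8) / 0.50 = 1.6000 > 1, so every player's dominant strategy flips to full contribution.
At the Nash equilibrium everyone contributes 14. Group total payoff = 8 × (14 × 0.50 + 6.4 × 14) = 772.80.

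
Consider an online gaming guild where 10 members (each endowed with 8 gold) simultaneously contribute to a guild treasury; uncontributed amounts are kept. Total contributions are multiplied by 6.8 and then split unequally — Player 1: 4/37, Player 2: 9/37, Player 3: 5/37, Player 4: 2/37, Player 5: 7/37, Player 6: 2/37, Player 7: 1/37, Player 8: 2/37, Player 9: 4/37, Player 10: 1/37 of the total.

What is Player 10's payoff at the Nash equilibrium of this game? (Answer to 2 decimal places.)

For player j, contributing a unit is worthwhile iff 6.8 × (j's share) ≥ 1, i.e. iff j's share is at least 0.1471.
The shares above 0.1471 belong to Player 2 and Player 5, contributing 8 each; the remaining 8 contribute 0. Total contributed: 16.
Player 10 keeps 8 and receives 6.8 × 16 × 1/37 = 2.94 from the guild treasury, for a payoff of 10.94.

10.94 gold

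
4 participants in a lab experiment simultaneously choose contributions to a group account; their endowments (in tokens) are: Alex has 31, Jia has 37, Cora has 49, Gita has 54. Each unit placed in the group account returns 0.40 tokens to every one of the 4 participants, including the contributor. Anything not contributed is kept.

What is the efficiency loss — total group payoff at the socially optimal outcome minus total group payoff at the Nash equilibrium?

102.60 tokens

The private return per contributed unit is 0.40 < 1 for everyone, so the Nash equilibrium is zero contribution and the group total is Σ E_j = 31 + 37 + 49 + 54 = 171.
Each contributed unit returns 1.600 to the group, so the social optimum is full contribution by everyone: group total = 1.600 × 171 = 273.60.
Efficiency loss = (1.600 − 1) × 171 = 102.60.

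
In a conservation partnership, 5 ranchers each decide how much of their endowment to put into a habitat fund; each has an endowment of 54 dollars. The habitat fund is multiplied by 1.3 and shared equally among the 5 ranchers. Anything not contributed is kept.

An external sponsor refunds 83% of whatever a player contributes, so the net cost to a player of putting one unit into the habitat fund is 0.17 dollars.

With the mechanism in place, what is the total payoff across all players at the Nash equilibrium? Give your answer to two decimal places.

The effective private return per unit is now (1.3/5) / 0.17 = 1.5294 > 1, so every player's dominant strategy flips to full contribution.
At the Nash equilibrium everyone contributes 54. Group total payoff = 5 × (54 × 0.83 + 1.3 × 54) = 575.10.

575.10 dollars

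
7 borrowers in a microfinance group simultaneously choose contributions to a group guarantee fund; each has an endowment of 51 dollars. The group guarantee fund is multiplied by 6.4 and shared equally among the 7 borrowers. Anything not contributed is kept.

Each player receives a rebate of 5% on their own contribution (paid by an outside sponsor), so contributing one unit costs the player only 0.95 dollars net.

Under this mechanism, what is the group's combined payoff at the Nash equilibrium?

The effective private return is (6.4/7) / 0.95 = 0.9624, which is still under 1, so the mechanism doesn't change anyone's dominant strategy: zero contribution.
At the Nash equilibrium no one contributes; group total payoff = 7 × 51 = 357.

357.00 dollars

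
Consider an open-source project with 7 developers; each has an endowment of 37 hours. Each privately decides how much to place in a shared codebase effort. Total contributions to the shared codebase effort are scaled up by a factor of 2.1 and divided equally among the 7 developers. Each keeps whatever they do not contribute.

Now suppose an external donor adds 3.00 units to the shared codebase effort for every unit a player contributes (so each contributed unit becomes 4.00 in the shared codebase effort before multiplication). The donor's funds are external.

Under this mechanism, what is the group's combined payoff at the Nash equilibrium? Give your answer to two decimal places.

With the mechanism, a contributed unit returns 2.1 × 4.00 / 7 = 1.2000 per unit of net cost to the contributor — now above 1 — so contributing fully is weakly dominant for every player.
So the Nash equilibrium is full contribution by all 7; the group earns 2.1 × 4.00 × 259 = 2175.60.

2175.60 hours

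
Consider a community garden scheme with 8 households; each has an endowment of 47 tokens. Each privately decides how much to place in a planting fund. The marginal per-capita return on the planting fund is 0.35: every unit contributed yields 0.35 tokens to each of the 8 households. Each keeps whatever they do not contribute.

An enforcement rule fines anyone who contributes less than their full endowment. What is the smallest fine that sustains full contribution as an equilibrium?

30.55 tokens

Given the others contribute fully, the best deviation is to contribute 0 (any partial contribution still incurs the fine and gives up units whose private return 0.35 is below 1).
Deviating from 47 to 0 saves 47 tokens but forfeits the deviator's share of the drop in the planting fund: 0.35 × 47 = 16.45.
So the deviation gain is 47 − 16.45 = 30.55, and the fine must be at least 30.55 tokens to wipe it out.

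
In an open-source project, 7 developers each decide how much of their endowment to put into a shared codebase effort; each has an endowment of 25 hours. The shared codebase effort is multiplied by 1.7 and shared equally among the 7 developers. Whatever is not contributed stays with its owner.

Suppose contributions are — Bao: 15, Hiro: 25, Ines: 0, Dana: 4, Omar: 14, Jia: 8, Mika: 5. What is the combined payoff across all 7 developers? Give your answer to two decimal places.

224.70 hours

Total contributed: 15 + 25 + 0 + 4 + 14 + 8 + 5 = 71; total kept: 7 × 25 − 71 = 104.
The shared codebase effort pays out 1.7 × 71 = 120.70 in aggregate.
Group total = 104 + 120.70 = 224.70.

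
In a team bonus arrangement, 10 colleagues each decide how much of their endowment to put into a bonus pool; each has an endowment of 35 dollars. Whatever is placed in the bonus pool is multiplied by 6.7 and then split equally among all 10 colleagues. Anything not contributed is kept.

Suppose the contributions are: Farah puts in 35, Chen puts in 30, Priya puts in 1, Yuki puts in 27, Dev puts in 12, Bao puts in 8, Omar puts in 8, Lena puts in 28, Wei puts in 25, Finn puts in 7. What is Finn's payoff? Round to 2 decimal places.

149.27 dollars

Total contributed: 35 + 30 + 1 + 27 + 12 + 8 + 8 + 28 + 25 + 7 = 181.
Each receives 6.7 × 181 / 10 = 121.27 from the bonus pool.
Finn keeps 35 − 7 = 28, so Finn's payoff is 28 + 121.27 = 149.27.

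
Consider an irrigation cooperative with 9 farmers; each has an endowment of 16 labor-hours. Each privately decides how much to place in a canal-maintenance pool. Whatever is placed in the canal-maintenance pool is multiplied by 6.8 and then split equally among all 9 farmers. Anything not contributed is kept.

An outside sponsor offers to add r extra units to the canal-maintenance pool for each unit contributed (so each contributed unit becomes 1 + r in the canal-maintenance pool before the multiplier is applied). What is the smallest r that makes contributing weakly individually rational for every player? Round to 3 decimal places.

0.324

With matching at rate r, one contributed unit becomes (1 + r) in the canal-maintenance pool and returns 6.8 × (1 + r) / 9 to the contributor.
Setting this equal to 1: 1 + r = 9/6.8 = 1.3235.
So the minimum matching rate is r = 1.3235 − 1 = 0.324.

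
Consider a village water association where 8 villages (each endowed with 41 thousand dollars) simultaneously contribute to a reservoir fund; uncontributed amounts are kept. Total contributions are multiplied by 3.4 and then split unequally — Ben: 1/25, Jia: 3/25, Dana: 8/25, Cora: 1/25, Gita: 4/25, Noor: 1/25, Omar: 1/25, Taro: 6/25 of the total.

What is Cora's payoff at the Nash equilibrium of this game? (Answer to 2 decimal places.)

Each unit j contributes comes back to j as 3.4 × (j's share), so j prefers to contribute only if that share exceeds 1/3.4 = 0.2941; otherwise keeping the unit dominates.
Only Dana (8/25) clears that bar, contributing 41; the remaining 7 contribute 0. Total contributed: 41.
Cora keeps 41 and receives 3.4 × 41 × 1/25 = 5.58 from the reservoir fund, for a payoff of 46.58.

46.58 thousand dollars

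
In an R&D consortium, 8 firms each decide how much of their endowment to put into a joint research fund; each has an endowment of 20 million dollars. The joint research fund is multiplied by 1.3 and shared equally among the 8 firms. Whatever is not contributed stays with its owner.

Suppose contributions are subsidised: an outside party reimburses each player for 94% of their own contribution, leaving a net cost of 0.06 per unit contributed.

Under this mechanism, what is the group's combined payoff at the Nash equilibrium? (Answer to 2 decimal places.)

With the mechanism, a contributed unit returns (1.3/8) / 0.06 = 2.7083 per unit of net cost to the contributor — now above 1 — so contributing fully is weakly dominant for every player.
So the Nash equilibrium is full contribution by all 8; the group earns 8 × (20 × 0.94 + 1.3 × 20) = 358.40.

358.40 million dollars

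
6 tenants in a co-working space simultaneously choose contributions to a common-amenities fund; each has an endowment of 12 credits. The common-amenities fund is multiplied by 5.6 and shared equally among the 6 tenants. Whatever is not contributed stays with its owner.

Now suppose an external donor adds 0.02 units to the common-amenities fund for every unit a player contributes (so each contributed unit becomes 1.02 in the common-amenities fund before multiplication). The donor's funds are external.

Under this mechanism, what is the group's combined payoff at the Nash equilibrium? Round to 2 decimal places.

Even with the mechanism, each unit contributed returns only 5.6 × 1.02 / 6 = 0.9520 per unit of net cost, so contributing nothing is still dominant.
Everyone keeps their endowment and the group total is 6 × 12 = 72.

72.00 credits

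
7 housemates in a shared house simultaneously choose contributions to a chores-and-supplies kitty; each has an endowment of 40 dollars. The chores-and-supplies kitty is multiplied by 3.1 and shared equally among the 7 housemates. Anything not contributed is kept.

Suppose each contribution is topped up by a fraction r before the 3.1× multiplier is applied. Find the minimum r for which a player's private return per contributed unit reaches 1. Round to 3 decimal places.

With matching at rate r, one contributed unit becomes (1 + r) in the chores-and-supplies kitty and returns 3.1 × (1 + r) / 7 to the contributor.
Setting this equal to 1: 1 + r = 7/3.1 = 2.2581.
So the minimum matching rate is r = 2.2581 − 1 = 1.258.

1.258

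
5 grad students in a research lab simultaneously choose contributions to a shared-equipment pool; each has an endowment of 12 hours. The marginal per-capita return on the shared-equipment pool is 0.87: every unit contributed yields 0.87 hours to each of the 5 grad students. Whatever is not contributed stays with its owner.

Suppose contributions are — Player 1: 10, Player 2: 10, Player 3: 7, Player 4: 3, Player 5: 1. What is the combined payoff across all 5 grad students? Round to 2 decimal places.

Total contributed: 10 + 10 + 7 + 3 + 1 = 31; total kept: 5 × 12 − 31 = 29.
The shared-equipment pool pays out 0.87 × 5 × 31 = 134.85 in aggregate.
Group total = 29 + 134.85 = 163.85.

163.85 hours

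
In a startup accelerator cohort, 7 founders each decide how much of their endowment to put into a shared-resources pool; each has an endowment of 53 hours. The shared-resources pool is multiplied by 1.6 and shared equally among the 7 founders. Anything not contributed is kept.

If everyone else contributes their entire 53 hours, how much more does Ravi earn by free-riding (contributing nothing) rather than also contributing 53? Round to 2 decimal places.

Switching from a contribution of 53 to 0 lets Ravi keep an extra 53 hours, but lowers the shared-resources pool by 53, which costs Ravi their own share of that drop: 1.6/7 × 53 = 12.11.
Net gain = 53 − 12.11 = 40.89. The private return per contributed unit (0.2286) is below 1, so free-riding is indeed the best response regardless of what the others do.

40.89 hours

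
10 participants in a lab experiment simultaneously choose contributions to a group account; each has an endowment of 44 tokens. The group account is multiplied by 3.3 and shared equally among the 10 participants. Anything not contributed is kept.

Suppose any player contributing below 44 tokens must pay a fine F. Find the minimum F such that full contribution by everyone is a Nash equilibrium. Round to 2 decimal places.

Given the others contribute fully, the best deviation is to contribute 0 (any partial contribution still incurs the fine and gives up units whose private return 0.3300 is below 1).
Deviating from 44 to 0 saves 44 tokens but forfeits the deviator's share of the drop in the group account: 3.3/10 × 44 = 14.52.
So the deviation gain is 44 − 14.52 = 29.48, and the fine must be at least 29.48 tokens to wipe it out.

29.48 tokens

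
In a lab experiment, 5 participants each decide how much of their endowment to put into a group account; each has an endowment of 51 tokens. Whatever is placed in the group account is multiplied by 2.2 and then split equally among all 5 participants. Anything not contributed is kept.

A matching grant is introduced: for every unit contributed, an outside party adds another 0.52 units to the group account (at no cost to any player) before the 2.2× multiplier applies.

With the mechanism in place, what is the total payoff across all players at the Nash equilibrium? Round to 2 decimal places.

255.00 tokens

With the mechanism, a contributed unit returns 2.2 × 1.52 / 5 = 0.6688 per unit of net cost — still below 1 — so contributing 0 remains dominant for every player.
Everyone keeps their endowment and the group total is 5 × 51 = 255.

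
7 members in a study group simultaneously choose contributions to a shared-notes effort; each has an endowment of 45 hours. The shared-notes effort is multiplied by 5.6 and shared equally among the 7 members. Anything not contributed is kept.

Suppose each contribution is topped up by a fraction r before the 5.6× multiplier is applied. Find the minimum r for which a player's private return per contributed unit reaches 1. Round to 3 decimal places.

0.250

With matching at rate r, one contributed unit becomes (1 + r) in the shared-notes effort and returns 5.6 × (1 + r) / 7 to the contributor.
Setting this equal to 1: 1 + r = 7/5.6 = 1.2500.
So the minimum matching rate is r = 1.2500 − 1 = 0.250.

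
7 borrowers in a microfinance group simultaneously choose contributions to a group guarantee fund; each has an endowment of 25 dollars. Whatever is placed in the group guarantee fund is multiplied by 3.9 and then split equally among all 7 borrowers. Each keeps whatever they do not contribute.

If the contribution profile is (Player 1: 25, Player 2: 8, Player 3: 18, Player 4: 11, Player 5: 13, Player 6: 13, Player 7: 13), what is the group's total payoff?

467.90 dollars

Total contributed: 25 + 8 + 18 + 11 + 13 + 13 + 13 = 101; total kept: 7 × 25 − 101 = 74.
The group guarantee fund pays out 3.9 × 101 = 393.90 in aggregate.
Group total = 74 + 393.90 = 467.90.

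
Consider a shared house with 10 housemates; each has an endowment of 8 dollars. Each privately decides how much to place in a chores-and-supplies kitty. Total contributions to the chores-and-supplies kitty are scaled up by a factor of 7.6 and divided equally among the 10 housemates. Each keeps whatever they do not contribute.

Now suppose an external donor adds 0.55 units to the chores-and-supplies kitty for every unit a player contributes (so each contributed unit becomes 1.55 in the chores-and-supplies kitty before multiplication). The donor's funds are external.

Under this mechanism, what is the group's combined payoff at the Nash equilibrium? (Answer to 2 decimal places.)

The effective private return per unit is now 7.6 × 1.55 / 10 = 1.1780 > 1, so every player's dominant strategy flips to full contribution.
So the Nash equilibrium is full contribution by all 10; the group earns 7.6 × 1.55 × 80 = 942.40.

942.40 dollars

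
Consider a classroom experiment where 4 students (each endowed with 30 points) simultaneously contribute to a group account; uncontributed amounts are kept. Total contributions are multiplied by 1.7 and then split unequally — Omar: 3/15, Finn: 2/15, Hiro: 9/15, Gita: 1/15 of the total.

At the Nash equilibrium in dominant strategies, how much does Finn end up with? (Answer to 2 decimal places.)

Player j's private return per contributed unit is 1.7 × (j's share). Contributing is weakly dominant for j when that share is at least 1/1.7 = 0.5882, and contributing 0 is dominant otherwise.
Hiro alone (share 9/15) is above the threshold, contributing 30; the remaining 3 contribute 0. Total contributed: 30.
Finn keeps 30 and receives 1.7 × 30 × 2/15 = 6.80 from the group account, for a payoff of 36.80.

36.80 points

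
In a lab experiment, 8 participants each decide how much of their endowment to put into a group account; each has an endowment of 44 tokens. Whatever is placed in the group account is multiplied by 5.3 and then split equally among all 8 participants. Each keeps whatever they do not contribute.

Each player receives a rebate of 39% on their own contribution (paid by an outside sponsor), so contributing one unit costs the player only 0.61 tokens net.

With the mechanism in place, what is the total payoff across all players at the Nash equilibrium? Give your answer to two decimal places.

2002.88 tokens

Under the mechanism each unit contributed yields (5.3/8) / 0.61 = 1.0861 back to its contributor per unit of net cost, which exceeds 1, making full contribution the dominant choice for everyone.
So the Nash equilibrium is full contribution by all 8; the group earns 8 × (44 × 0.39 + 5.3 × 44) = 2002.88.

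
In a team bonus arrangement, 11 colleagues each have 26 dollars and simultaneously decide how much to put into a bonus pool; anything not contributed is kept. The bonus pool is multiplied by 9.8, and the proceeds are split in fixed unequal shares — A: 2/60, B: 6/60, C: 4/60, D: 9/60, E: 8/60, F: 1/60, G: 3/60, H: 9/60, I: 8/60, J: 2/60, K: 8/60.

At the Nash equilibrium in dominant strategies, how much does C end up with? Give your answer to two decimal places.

110.93 dollars

Player j's private return per contributed unit is 9.8 × (j's share). Contributing is weakly dominant for j when that share is at least 1/9.8 = 0.1020, and contributing 0 is dominant otherwise.
D, E, H, I and K are above the threshold, contributing 26 each; the remaining 6 contribute 0. Total contributed: 130.
C keeps 26 and receives 9.8 × 130 × 4/60 = 84.93 from the bonus pool, for a payoff of 110.93.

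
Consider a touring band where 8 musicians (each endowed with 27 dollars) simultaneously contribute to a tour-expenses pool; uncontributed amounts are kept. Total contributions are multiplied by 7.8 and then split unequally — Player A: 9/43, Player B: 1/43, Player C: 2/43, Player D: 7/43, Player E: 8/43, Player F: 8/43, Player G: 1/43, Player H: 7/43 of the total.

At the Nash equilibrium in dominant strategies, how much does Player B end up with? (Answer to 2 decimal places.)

For player j, contributing a unit is worthwhile iff 7.8 × (j's share) ≥ 1, i.e. iff j's share is at least 0.1282.
Player A, Player D, Player E, Player F and Player H are above the threshold, contributing 27 each; the remaining 3 contribute 0. Total contributed: 135.
Player B keeps 27 and receives 7.8 × 135 × 1/43 = 24.49 from the tour-expenses pool, for a payoff of 51.49.

51.49 dollars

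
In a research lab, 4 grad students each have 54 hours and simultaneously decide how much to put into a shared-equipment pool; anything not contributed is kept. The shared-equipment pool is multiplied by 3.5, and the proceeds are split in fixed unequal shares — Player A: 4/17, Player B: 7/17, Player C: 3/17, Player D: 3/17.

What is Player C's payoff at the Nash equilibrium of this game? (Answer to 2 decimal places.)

87.35 hours

Each unit j contributes comes back to j as 3.5 × (j's share), so j prefers to contribute only if that share exceeds 1/3.5 = 0.2857; otherwise keeping the unit dominates.
Player B alone (share 7/17) is above the threshold, contributing 54; the remaining 3 contribute 0. Total contributed: 54.
Player C keeps 54 and receives 3.5 × 54 × 3/17 = 33.35 from the shared-equipment pool, for a payoff of 87.35.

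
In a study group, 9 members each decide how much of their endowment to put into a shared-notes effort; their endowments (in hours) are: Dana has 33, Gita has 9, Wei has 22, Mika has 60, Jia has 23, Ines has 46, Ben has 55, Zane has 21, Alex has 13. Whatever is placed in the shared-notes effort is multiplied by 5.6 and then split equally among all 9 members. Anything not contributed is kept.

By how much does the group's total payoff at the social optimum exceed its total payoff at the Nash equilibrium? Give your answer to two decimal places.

1297.20 hours

The private return per contributed unit is 5.6/9 = 0.6222 < 1 for every player regardless of endowment, so the Nash equilibrium is zero contribution and the group total is Σ E_j = 33 + 9 + 22 + 60 + 23 + 46 + 55 + 21 + 13 = 282.
Each contributed unit returns 5.600 to the group, so the social optimum is full contribution by everyone: group total = 5.600 × 282 = 1579.20.
Efficiency loss = (5.600 − 1) × 282 = 1297.20.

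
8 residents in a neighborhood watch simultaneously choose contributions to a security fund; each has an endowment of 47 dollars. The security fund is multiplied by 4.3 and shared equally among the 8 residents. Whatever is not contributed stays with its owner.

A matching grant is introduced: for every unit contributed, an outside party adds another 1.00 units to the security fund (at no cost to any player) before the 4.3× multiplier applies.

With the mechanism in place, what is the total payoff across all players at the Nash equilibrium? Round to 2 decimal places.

3233.60 dollars

Under the mechanism each unit contributed yields 4.3 × 2.00 / 8 = 1.0750 back to its contributor per unit of net cost, which exceeds 1, making full contribution the dominant choice for everyone.
So the Nash equilibrium is full contribution by all 8; the group earns 4.3 × 2.00 × 376 = 3233.60.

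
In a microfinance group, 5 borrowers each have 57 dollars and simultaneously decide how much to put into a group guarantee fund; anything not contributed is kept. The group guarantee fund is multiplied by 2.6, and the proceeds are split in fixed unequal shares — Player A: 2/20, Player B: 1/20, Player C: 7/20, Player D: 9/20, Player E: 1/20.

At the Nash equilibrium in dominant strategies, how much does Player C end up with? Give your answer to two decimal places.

108.87 dollars

Player j's private return per contributed unit is 2.6 × (j's share). Contributing is weakly dominant for j when that share is at least 1/2.6 = 0.3846, and contributing 0 is dominant otherwise.
Player D alone (share 9/20) is above the threshold, contributing 57; the remaining 4 contribute 0. Total contributed: 57.
Player C keeps 57 and receives 2.6 × 57 × 7/20 = 51.87 from the group guarantee fund, for a payoff of 108.87.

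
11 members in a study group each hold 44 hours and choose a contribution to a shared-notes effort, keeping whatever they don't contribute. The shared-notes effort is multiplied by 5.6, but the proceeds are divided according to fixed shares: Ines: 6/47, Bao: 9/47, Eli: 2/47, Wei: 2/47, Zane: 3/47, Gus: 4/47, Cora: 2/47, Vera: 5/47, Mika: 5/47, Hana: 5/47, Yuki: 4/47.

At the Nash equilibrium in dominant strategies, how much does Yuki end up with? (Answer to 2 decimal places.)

A player with share s gets back 5.6·s per unit contributed, so full contribution is dominant for anyone with s > 1/5.6 = 0.1786 and zero contribution is dominant for anyone below.
Only Bao (9/47) clears that bar, contributing 44; the remaining 10 contribute 0. Total contributed: 44.
Yuki keeps 44 and receives 5.6 × 44 × 4/47 = 20.97 from the shared-notes effort, for a payoff of 64.97.

64.97 hours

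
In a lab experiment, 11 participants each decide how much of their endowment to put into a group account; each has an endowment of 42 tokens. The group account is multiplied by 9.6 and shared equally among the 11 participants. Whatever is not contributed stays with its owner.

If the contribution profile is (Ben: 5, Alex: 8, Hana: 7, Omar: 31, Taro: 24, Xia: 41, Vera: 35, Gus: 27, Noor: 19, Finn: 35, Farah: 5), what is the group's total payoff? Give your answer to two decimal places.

Total contributed: 5 + 8 + 7 + 31 + 24 + 41 + 35 + 27 + 19 + 35 + 5 = 237; total kept: 11 × 42 − 237 = 225.
The group account pays out 9.6 × 237 = 2275.20 in aggregate.
Group total = 225 + 2275.20 = 2500.20.

2500.20 tokens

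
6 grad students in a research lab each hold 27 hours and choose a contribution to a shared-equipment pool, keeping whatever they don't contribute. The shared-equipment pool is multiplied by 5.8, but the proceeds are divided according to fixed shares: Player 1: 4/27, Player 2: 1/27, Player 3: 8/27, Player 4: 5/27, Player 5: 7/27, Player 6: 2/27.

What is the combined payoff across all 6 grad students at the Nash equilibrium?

550.80 hours

Player j's private return per contributed unit is 5.8 × (j's share). Contributing is weakly dominant for j when that share is at least 1/5.8 = 0.1724, and contributing 0 is dominant otherwise.
The shares above 0.1724 belong to Player 3, Player 4 and Player 5, contributing 27 each; the remaining 3 contribute 0. Total contributed: 81.
The shared-equipment pool pays out 5.8 × 81 = 469.80 in total (split across the unequal shares, but the aggregate is all that matters for the group sum).
The 3 free-riders keep 27 each, adding 81. Group total = 81 + 469.80 = 550.80.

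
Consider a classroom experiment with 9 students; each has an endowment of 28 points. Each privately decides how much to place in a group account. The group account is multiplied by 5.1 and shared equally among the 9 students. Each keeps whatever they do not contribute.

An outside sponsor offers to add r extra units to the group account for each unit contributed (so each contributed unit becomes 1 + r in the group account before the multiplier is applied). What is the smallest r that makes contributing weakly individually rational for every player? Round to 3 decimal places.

With matching at rate r, one contributed unit becomes (1 + r) in the group account and returns 5.1 × (1 + r) / 9 to the contributor.
Setting this equal to 1: 1 + r = 9/5.1 = 1.7647.
So the minimum matching rate is r = 1.7647 − 1 = 0.765.

0.765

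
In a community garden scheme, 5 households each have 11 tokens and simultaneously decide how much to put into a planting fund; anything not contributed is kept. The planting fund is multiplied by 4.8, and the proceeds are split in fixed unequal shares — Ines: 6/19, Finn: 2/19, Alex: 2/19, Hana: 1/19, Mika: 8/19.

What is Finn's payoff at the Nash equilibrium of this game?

A player with share s gets back 4.8·s per unit contributed, so full contribution is dominant for anyone with s > 1/4.8 = 0.2083 and zero contribution is dominant for anyone below.
The shares above 0.2083 belong to Ines and Mika, contributing 11 each; the remaining 3 contribute 0. Total contributed: 22.
Finn keeps 11 and receives 4.8 × 22 × 2/19 = 11.12 from the planting fund, for a payoff of 22.12.

22.12 tokens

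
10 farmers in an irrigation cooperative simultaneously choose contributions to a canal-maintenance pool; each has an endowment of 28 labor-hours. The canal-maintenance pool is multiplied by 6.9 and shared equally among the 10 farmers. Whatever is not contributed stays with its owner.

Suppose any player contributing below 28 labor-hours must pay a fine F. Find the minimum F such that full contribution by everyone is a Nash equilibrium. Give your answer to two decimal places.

8.68 labor-hours

Given the others contribute fully, the best deviation is to contribute 0 (any partial contribution still incurs the fine and gives up units whose private return 0.6900 is below 1).
Deviating from 28 to 0 saves 28 labor-hours but forfeits the deviator's share of the drop in the canal-maintenance pool: 6.9/10 × 28 = 19.32.
So the deviation gain is 28 − 19.32 = 8.68, and the fine must be at least 8.68 labor-hours to wipe it out.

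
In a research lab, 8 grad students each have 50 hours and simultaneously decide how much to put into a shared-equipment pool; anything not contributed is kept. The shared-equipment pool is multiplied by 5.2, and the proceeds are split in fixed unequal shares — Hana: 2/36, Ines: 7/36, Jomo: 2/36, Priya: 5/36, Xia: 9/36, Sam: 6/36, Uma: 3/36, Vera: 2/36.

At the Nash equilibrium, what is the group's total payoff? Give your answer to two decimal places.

820.00 hours

Each unit j contributes comes back to j as 5.2 × (j's share), so j prefers to contribute only if that share exceeds 1/5.2 = 0.1923; otherwise keeping the unit dominates.
The shares above 0.1923 belong to Ines and Xia, contributing 50 each; the remaining 6 contribute 0. Total contributed: 100.
The shared-equipment pool pays out 5.2 × 100 = 520.00 in total (split across the unequal shares, but the aggregate is all that matters for the group sum).
The 6 free-riders keep 50 each, adding 300. Group total = 300 + 520.00 = 820.00.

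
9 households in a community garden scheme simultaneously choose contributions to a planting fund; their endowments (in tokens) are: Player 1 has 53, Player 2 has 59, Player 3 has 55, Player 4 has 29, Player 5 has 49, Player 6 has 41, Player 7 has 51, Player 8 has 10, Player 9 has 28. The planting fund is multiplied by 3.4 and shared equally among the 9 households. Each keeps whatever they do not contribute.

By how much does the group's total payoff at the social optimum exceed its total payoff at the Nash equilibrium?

The private return per contributed unit is 3.4/9 = 0.3778 < 1 for every player regardless of endowment, so the Nash equilibrium is zero contribution and the group total is Σ E_j = 53 + 59 + 55 + 29 + 49 + 41 + 51 + 10 + 28 = 375.
Each contributed unit returns 3.400 to the group, so the social optimum is full contribution by everyone: group total = 3.400 × 375 = 1275.00.
Efficiency loss = (3.400 − 1) × 375 = 900.00.

900.00 tokens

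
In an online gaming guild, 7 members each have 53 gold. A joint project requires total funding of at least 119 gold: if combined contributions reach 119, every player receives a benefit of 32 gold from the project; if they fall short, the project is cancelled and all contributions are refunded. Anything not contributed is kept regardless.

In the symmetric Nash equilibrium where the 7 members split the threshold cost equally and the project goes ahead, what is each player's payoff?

Equal share of the threshold: 119/7 = 17.
At this profile no one gains by cutting their contribution: any cut drops the total below 119, the project is cancelled, contributions are refunded, and the deviator ends with 53, which is less than 53 − 17 + 32 = 68. Contributing more than 17 just wastes the excess. So contributing exactly 17 is a best response.
Each player's payoff: 53 − 17 + 32 = 68.

68 gold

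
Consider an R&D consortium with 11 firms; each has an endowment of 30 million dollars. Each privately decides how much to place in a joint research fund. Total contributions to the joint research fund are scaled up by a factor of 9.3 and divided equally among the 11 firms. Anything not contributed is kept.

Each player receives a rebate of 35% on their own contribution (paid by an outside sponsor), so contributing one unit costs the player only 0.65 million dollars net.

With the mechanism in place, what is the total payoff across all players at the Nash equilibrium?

3184.50 million dollars

The effective private return per unit is now (9.3/11) / 0.65 = 1.3007 > 1, so every player's dominant strategy flips to full contribution.
So the Nash equilibrium is full contribution by all 11; the group earns 11 × (30 × 0.35 + 9.3 × 30) = 3184.50.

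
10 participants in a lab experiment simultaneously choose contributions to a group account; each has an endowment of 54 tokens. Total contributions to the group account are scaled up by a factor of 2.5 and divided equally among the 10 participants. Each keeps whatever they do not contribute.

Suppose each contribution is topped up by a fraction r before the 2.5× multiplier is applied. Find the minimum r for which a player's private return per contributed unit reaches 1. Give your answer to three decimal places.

With matching at rate r, one contributed unit becomes (1 + r) in the group account and returns 2.5 × (1 + r) / 10 to the contributor.
Setting this equal to 1: 1 + r = 10/2.5 = 4.0000.
So the minimum matching rate is r = 4.0000 − 1 = 3.000.

3.000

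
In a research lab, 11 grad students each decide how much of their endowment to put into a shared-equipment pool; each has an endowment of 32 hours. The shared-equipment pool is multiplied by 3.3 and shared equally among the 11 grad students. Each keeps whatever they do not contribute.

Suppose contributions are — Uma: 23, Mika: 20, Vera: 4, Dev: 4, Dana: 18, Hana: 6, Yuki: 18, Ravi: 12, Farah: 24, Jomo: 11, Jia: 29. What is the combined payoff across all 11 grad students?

Total contributed: 23 + 20 + 4 + 4 + 18 + 6 + 18 + 12 + 24 + 11 + 29 = 169; total kept: 11 × 32 − 169 = 183.
The shared-equipment pool pays out 3.3 × 169 = 557.70 in aggregate.
Group total = 183 + 557.70 = 740.70.

740.70 hours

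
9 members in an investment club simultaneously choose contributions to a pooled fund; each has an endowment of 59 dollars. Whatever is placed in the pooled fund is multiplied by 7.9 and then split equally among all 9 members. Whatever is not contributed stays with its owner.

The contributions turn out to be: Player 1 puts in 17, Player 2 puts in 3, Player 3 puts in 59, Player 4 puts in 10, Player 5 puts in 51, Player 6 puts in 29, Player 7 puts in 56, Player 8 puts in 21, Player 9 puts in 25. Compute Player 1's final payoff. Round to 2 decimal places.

Total contributed: 17 + 3 + 59 + 10 + 51 + 29 + 56 + 21 + 25 = 271.
Each receives 7.9 × 271 / 9 = 237.88 from the pooled fund.
Player 1 keeps 59 − 17 = 42, so Player 1's payoff is 42 + 237.88 = 279.88.

279.88 dollars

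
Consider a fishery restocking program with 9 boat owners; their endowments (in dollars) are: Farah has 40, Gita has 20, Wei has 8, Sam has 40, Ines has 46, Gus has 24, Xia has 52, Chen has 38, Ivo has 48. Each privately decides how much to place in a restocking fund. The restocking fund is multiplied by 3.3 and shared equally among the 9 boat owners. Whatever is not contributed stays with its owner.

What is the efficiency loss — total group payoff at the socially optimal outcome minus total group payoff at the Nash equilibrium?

726.80 dollars

The private return per contributed unit is 3.3/9 = 0.3667 < 1 for every player regardless of endowment, so the Nash equilibrium is zero contribution and the group total is Σ E_j = 40 + 20 + 8 + 40 + 46 + 24 + 52 + 38 + 48 = 316.
Each contributed unit returns 3.300 to the group, so the social optimum is full contribution by everyone: group total = 3.300 × 316 = 1042.80.
Efficiency loss = (3.300 − 1) × 316 = 726.80.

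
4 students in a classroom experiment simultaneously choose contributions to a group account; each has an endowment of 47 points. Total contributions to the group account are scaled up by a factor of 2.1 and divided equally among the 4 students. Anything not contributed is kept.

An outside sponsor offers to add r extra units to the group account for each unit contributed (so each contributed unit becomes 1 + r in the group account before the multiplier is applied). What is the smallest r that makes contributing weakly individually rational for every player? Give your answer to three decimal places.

0.905

With matching at rate r, one contributed unit becomes (1 + r) in the group account and returns 2.1 × (1 + r) / 4 to the contributor.
Setting this equal to 1: 1 + r = 4/2.1 = 1.9048.
So the minimum matching rate is r = 1.9048 − 1 = 0.905.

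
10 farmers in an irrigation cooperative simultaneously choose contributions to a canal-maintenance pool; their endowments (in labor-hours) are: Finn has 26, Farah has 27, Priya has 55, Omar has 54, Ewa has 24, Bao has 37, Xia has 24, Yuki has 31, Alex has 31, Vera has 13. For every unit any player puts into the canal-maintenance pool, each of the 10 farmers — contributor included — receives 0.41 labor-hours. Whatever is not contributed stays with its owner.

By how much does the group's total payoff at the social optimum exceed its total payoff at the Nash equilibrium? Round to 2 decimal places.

The private return per contributed unit is 0.41 < 1 for everyone, so the Nash equilibrium is zero contribution and the group total is Σ E_j = 26 + 27 + 55 + 54 + 24 + 37 + 24 + 31 + 31 + 13 = 322.
Each contributed unit returns 4.100 to the group, so the social optimum is full contribution by everyone: group total = 4.100 × 322 = 1320.20.
Efficiency loss = (4.100 − 1) × 322 = 998.20.

998.20 labor-hours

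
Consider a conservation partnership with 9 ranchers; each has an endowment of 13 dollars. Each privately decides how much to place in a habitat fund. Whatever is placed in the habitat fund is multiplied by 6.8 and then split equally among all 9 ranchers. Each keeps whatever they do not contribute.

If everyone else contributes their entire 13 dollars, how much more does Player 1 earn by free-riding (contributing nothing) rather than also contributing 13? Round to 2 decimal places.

3.18 dollars

Switching from a contribution of 13 to 0 lets Player 1 keep an extra 13 dollars, but lowers the habitat fund by 13, which costs Player 1 their own share of that drop: 6.8/9 × 13 = 9.82.
Net gain = 13 − 9.82 = 3.18. The private return per contributed unit (0.7556) is below 1, so free-riding is indeed the best response regardless of what the others do.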